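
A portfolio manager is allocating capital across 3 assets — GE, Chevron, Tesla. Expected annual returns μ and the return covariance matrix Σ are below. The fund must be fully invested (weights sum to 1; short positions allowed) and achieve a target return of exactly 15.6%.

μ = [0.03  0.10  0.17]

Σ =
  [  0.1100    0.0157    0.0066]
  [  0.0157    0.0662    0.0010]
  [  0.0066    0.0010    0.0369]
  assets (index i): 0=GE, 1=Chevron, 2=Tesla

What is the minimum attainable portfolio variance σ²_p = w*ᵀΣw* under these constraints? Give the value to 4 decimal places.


0.0263

g=Σ⁻¹μ = [-0.2166  1.4924  4.6053]
h=Σ⁻¹𝟙 = [5.6374  13.3801  25.7293]
a=μᵀg=0.925648  b=𝟙ᵀg=5.881122  c=𝟙ᵀh=44.746889  D=ac−b²=6.832269
λ₁=(c·0.156−b)/D = (44.746889·0.156−5.881122)/6.832269 = 0.160912
λ₂=(a−b·0.156)/D = (0.925648−5.881122·0.156)/6.832269 = 0.001199
w* = 0.160912·g + 0.001199·h:
  w_0 = 0.160912·-0.2166 + 0.001199·5.6374 = -0.0281  (GE)
  w_1 = 0.160912·1.4924 + 0.001199·13.3801 = 0.2562  (Chevron)
  w_2 = 0.160912·4.6053 + 0.001199·25.7293 = 0.7719  (Tesla)
Σw_i=1.0000  μᵀw=0.1560
σ²=wᵀΣw=λ₁·μ_p+λ₂ = 0.160912·0.156 + 0.001199 = 0.026301 ≈ 0.0263


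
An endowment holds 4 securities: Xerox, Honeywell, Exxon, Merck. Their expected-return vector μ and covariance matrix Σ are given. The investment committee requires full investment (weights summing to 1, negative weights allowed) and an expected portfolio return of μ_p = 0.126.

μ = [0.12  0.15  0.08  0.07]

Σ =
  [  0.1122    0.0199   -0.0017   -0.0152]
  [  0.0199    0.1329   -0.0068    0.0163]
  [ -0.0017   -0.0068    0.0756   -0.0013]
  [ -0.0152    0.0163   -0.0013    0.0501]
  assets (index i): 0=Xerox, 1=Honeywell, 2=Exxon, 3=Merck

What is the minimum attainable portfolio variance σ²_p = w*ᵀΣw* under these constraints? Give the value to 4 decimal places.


0.0491

u=Σ⁻¹μ = [1.1433  0.8337  1.1848  1.5036]
v=Σ⁻¹𝟙 = [11.5245  3.7537  14.2130  22.6041]
a=μᵀu=0.462279  b=𝟙ᵀu=4.665313  c=𝟙ᵀv=52.095213  D=ac−b²=2.317374
λ₁=(c·0.126−b)/D = (52.095213·0.126−4.665313)/2.317374 = 0.819326
λ₂=(a−b·0.126)/D = (0.462279−4.665313·0.126)/2.317374 = -0.054178
w* = 0.819326·u + -0.054178·v:
  w_0 = 0.819326·1.1433 + -0.054178·11.5245 = 0.3124  (Xerox)
  w_1 = 0.819326·0.8337 + -0.054178·3.7537 = 0.4797  (Honeywell)
  w_2 = 0.819326·1.1848 + -0.054178·14.2130 = 0.2007  (Exxon)
  w_3 = 0.819326·1.5036 + -0.054178·22.6041 = 0.0073  (Merck)
Σw_i=1.0000  μᵀw=0.1260
σ²=wᵀΣw=λ₁·μ_p+λ₂ = 0.819326·0.126 + -0.054178 = 0.049057 ≈ 0.0491


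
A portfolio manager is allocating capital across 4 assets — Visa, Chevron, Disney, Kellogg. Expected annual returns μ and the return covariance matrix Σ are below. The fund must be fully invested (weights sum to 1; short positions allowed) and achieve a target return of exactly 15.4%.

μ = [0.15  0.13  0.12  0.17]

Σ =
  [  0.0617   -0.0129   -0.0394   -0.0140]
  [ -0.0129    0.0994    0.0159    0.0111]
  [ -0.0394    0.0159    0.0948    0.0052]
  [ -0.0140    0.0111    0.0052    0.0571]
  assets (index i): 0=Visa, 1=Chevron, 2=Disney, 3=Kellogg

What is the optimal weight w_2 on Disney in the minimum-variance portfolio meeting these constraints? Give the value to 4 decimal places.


p=Σ⁻¹μ = [5.5642  1.0918  3.1846  3.8392]
q=Σ⁻¹𝟙 = [38.4667  8.6643  23.8159  23.0914]
a=μᵀp=2.011381  b=𝟙ᵀp=13.679816  c=𝟙ᵀq=94.038356  D=ac−b²=2.009600
λ₁=(c·0.154−b)/D = (94.038356·0.154−13.679816)/2.009600 = 0.399130
λ₂=(a−b·0.154)/D = (2.011381−13.679816·0.154)/2.009600 = -0.047428
w* = 0.399130·p + -0.047428·q:
  w_0 = 0.399130·5.5642 + -0.047428·38.4667 = 0.3964  (Visa)
  w_1 = 0.399130·1.0918 + -0.047428·8.6643 = 0.0248  (Chevron)
  w_2 = 0.399130·3.1846 + -0.047428·23.8159 = 0.1415  (Disney)
  w_3 = 0.399130·3.8392 + -0.047428·23.0914 = 0.4372  (Kellogg)
Σw_i=1.0000  μᵀw=0.1540
σ²=wᵀΣw=λ₁·μ_p+λ₂ = 0.399130·0.154 + -0.047428 = 0.014038 ≈ 0.0140

0.1415


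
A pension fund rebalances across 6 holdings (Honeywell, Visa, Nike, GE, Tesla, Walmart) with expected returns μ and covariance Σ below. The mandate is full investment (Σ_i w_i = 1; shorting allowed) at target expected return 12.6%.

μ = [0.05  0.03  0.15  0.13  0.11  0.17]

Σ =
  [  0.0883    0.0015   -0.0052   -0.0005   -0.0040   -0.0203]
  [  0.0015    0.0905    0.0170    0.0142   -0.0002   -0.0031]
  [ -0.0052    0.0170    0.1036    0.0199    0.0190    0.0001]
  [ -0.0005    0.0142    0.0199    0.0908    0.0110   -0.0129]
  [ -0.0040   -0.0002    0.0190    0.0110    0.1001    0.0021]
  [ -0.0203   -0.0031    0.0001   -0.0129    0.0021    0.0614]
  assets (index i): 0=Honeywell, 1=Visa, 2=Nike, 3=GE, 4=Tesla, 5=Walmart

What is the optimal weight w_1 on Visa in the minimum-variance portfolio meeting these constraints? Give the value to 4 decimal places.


g=Σ⁻¹μ = [1.4940  -0.0284  1.0827  1.6308  0.6988  3.5782]
h=Σ⁻¹𝟙 = [17.5716  8.8544  5.4781  11.0557  7.9394  24.5855]
a=μᵀg=1.133413  b=𝟙ᵀg=8.456044  c=𝟙ᵀh=75.484796  D=ac−b²=14.050799
λ₁=(c·0.126−b)/D = (75.484796·0.126−8.456044)/14.050799 = 0.075088
λ₂=(a−b·0.126)/D = (1.133413−8.456044·0.126)/14.050799 = 0.004836
w* = 0.075088·g + 0.004836·h:
  w_0 = 0.075088·1.4940 + 0.004836·17.5716 = 0.1972  (Honeywell)
  w_1 = 0.075088·-0.0284 + 0.004836·8.8544 = 0.0407  (Visa)
  w_2 = 0.075088·1.0827 + 0.004836·5.4781 = 0.1078  (Nike)
  w_3 = 0.075088·1.6308 + 0.004836·11.0557 = 0.1759  (GE)
  w_4 = 0.075088·0.6988 + 0.004836·7.9394 = 0.0909  (Tesla)
  w_5 = 0.075088·3.5782 + 0.004836·24.5855 = 0.3876  (Walmart)
Σw_i=1.0000  μᵀw=0.1260
σ²=wᵀΣw=λ₁·μ_p+λ₂ = 0.075088·0.126 + 0.004836 = 0.014297 ≈ 0.0143

0.0407


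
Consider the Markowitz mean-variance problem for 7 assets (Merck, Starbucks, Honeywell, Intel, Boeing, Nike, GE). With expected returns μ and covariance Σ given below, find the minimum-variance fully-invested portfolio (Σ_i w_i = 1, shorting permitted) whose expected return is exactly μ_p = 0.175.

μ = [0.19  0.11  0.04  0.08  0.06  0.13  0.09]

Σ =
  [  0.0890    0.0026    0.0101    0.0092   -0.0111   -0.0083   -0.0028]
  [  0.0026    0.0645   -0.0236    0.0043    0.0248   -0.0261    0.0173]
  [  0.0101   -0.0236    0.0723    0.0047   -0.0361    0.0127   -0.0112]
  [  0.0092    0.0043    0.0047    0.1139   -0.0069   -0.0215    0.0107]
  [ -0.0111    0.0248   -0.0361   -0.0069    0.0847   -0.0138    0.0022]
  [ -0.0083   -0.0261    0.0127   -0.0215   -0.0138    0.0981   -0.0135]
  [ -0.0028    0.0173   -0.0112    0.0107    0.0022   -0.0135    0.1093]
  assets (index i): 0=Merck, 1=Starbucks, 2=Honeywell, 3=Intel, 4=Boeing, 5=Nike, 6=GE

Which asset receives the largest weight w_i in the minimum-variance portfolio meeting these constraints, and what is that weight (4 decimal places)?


Merck (0.5155)

p=Σ⁻¹μ = [2.2547  2.2822  1.2955  0.8433  1.3327  2.4440  0.8452]
q=Σ⁻¹𝟙 = [11.4227  21.2346  27.9313  10.1228  22.8137  19.9925  9.9620]
a=μᵀp=1.272473  b=𝟙ᵀp=11.297615  c=𝟙ᵀq=123.479602  D=ac−b²=29.488317
λ₁=(c·0.175−b)/D = (123.479602·0.175−11.297615)/29.488317 = 0.349675
λ₂=(a−b·0.175)/D = (1.272473−11.297615·0.175)/29.488317 = -0.023895
w* = 0.349675·p + -0.023895·q:
  w_0 = 0.349675·2.2547 + -0.023895·11.4227 = 0.5155  (Merck)
  w_1 = 0.349675·2.2822 + -0.023895·21.2346 = 0.2906  (Starbucks)
  w_2 = 0.349675·1.2955 + -0.023895·27.9313 = -0.2144  (Honeywell)
  w_3 = 0.349675·0.8433 + -0.023895·10.1228 = 0.0530  (Intel)
  w_4 = 0.349675·1.3327 + -0.023895·22.8137 = -0.0791  (Boeing)
  w_5 = 0.349675·2.4440 + -0.023895·19.9925 = 0.3769  (Nike)
  w_6 = 0.349675·0.8452 + -0.023895·9.9620 = 0.0575  (GE)
Σw_i=1.0000  μᵀw=0.1750
σ²=wᵀΣw=λ₁·μ_p+λ₂ = 0.349675·0.175 + -0.023895 = 0.037299 ≈ 0.0373


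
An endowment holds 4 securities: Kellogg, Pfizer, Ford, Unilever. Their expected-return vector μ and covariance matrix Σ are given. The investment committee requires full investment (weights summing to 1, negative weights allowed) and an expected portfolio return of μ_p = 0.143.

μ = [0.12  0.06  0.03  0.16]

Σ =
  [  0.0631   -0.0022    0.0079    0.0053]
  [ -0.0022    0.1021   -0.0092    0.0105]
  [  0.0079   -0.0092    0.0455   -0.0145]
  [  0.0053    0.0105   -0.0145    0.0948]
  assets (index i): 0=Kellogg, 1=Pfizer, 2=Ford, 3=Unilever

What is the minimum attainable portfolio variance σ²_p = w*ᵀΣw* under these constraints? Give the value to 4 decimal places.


0.0446

g=Σ⁻¹μ = [1.6507  0.5413  1.0213  1.6917]
h=Σ⁻¹𝟙 = [11.8924  11.1089  26.1938  12.6597]
a=μᵀg=0.531873  b=𝟙ᵀg=4.904986  c=𝟙ᵀh=61.854786  D=ac−b²=8.840009
λ₁=(c·0.143−b)/D = (61.854786·0.143−4.904986)/8.840009 = 0.445729
λ₂=(a−b·0.143)/D = (0.531873−4.904986·0.143)/8.840009 = -0.019179
w* = 0.445729·g + -0.019179·h:
  w_0 = 0.445729·1.6507 + -0.019179·11.8924 = 0.5077  (Kellogg)
  w_1 = 0.445729·0.5413 + -0.019179·11.1089 = 0.0282  (Pfizer)
  w_2 = 0.445729·1.0213 + -0.019179·26.1938 = -0.0471  (Ford)
  w_3 = 0.445729·1.6917 + -0.019179·12.6597 = 0.5113  (Unilever)
Σw_i=1.0000  μᵀw=0.1430
σ²=wᵀΣw=λ₁·μ_p+λ₂ = 0.445729·0.143 + -0.019179 = 0.044561 ≈ 0.0446


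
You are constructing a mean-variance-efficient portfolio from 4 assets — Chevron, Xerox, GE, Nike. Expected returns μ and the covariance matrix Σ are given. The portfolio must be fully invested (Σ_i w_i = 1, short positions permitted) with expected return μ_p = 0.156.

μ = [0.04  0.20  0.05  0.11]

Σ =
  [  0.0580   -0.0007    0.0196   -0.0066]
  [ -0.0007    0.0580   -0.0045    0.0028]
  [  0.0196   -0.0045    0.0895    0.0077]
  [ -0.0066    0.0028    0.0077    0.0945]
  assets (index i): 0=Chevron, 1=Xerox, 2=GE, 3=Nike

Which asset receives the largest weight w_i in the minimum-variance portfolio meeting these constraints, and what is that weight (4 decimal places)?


x=Σ⁻¹μ = [0.6877  3.4429  0.4891  1.0702]
y=Σ⁻¹𝟙 = [16.0786  17.5169  7.6239  10.5647]
a=μᵀx=0.858255  b=𝟙ᵀx=5.689844  c=𝟙ᵀy=51.784168  D=ac−b²=12.069706
λ₁=(c·0.156−b)/D = (51.784168·0.156−5.689844)/12.069706 = 0.197891
λ₂=(a−b·0.156)/D = (0.858255−5.689844·0.156)/12.069706 = -0.002433
w* = 0.197891·x + -0.002433·y:
  w_0 = 0.197891·0.6877 + -0.002433·16.0786 = 0.0970  (Chevron)
  w_1 = 0.197891·3.4429 + -0.002433·17.5169 = 0.6387  (Xerox)
  w_2 = 0.197891·0.4891 + -0.002433·7.6239 = 0.0782  (GE)
  w_3 = 0.197891·1.0702 + -0.002433·10.5647 = 0.1861  (Nike)
Σw_i=1.0000  μᵀw=0.1560
σ²=wᵀΣw=λ₁·μ_p+λ₂ = 0.197891·0.156 + -0.002433 = 0.028438 ≈ 0.0284

Xerox (0.6387)


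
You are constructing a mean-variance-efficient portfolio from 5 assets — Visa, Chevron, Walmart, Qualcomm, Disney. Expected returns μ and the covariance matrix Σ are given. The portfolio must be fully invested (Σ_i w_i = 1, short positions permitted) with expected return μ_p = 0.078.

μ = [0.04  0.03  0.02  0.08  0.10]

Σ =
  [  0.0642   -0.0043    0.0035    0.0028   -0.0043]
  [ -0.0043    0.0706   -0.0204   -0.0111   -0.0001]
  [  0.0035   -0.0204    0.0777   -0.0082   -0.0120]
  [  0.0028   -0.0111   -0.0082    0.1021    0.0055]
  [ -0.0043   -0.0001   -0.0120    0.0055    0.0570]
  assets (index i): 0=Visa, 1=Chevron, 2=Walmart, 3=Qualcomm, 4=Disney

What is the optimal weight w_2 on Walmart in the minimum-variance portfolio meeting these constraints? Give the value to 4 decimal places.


p=Σ⁻¹μ = [0.7262  0.8391  0.8257  0.8185  1.9055]
q=Σ⁻¹𝟙 = [16.8731  23.9032  23.1924  12.5794  22.5275]
a=μᵀp=0.326764  b=𝟙ᵀp=5.114970  c=𝟙ᵀq=99.075608  D=ac−b²=6.211442
λ₁=(c·0.078−b)/D = (99.075608·0.078−5.114970)/6.211442 = 0.420664
λ₂=(a−b·0.078)/D = (0.326764−5.114970·0.078)/6.211442 = -0.011624
w* = 0.420664·p + -0.011624·q:
  w_0 = 0.420664·0.7262 + -0.011624·16.8731 = 0.1093  (Visa)
  w_1 = 0.420664·0.8391 + -0.011624·23.9032 = 0.0751  (Chevron)
  w_2 = 0.420664·0.8257 + -0.011624·23.1924 = 0.0777  (Walmart)
  w_3 = 0.420664·0.8185 + -0.011624·12.5794 = 0.1981  (Qualcomm)
  w_4 = 0.420664·1.9055 + -0.011624·22.5275 = 0.5397  (Disney)
Σw_i=1.0000  μᵀw=0.0780
σ²=wᵀΣw=λ₁·μ_p+λ₂ = 0.420664·0.078 + -0.011624 = 0.021187 ≈ 0.0212

0.0777


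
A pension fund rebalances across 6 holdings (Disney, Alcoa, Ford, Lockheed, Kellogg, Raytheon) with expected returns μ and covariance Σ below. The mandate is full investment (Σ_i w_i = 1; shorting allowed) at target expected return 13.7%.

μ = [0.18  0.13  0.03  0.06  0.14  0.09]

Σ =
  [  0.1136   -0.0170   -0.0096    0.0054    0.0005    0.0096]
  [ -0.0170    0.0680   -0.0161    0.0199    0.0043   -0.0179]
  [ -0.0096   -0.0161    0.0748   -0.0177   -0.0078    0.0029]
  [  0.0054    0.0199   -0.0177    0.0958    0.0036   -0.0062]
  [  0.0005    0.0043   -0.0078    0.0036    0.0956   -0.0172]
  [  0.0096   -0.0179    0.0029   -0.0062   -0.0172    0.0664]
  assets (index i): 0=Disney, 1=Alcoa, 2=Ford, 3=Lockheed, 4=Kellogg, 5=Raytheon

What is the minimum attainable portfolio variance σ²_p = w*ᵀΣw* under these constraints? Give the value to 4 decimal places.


g=Σ⁻¹μ = [1.9720  3.2035  1.4944  0.2095  1.8500  2.3674]
h=Σ⁻¹𝟙 = [12.0815  25.8082  23.4154  9.7125  15.1114  24.0695]
a=μᵀg=1.300886  b=𝟙ᵀg=11.096810  c=𝟙ᵀh=110.198613  D=ac−b²=20.216643
λ₁=(c·0.137−b)/D = (110.198613·0.137−11.096810)/20.216643 = 0.197877
λ₂=(a−b·0.137)/D = (1.300886−11.096810·0.137)/20.216643 = -0.010851
w* = 0.197877·g + -0.010851·h:
  w_0 = 0.197877·1.9720 + -0.010851·12.0815 = 0.2591  (Disney)
  w_1 = 0.197877·3.2035 + -0.010851·25.8082 = 0.3538  (Alcoa)
  w_2 = 0.197877·1.4944 + -0.010851·23.4154 = 0.0416  (Ford)
  w_3 = 0.197877·0.2095 + -0.010851·9.7125 = -0.0639  (Lockheed)
  w_4 = 0.197877·1.8500 + -0.010851·15.1114 = 0.2021  (Kellogg)
  w_5 = 0.197877·2.3674 + -0.010851·24.0695 = 0.2073  (Raytheon)
Σw_i=1.0000  μᵀw=0.1370
σ²=wᵀΣw=λ₁·μ_p+λ₂ = 0.197877·0.137 + -0.010851 = 0.016258 ≈ 0.0163

0.0163


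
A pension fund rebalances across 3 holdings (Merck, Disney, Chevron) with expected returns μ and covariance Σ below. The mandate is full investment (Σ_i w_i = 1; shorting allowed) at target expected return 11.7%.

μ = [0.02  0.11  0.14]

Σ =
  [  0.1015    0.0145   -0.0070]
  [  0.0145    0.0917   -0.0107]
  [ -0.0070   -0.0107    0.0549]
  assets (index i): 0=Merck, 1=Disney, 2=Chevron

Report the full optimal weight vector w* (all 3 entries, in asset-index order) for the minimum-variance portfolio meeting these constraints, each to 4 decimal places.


g=Σ⁻¹μ = [0.1796  1.5056  2.8664]
h=Σ⁻¹𝟙 = [9.6508  11.9192  21.7685]
a=μᵀg=0.570514  b=𝟙ᵀg=4.551712  c=𝟙ᵀh=43.338408  D=ac−b²=4.007087
λ₁=(c·0.117−b)/D = (43.338408·0.117−4.551712)/4.007087 = 0.129491
λ₂=(a−b·0.117)/D = (0.570514−4.551712·0.117)/4.007087 = 0.009474
w* = 0.129491·g + 0.009474·h:
  w_0 = 0.129491·0.1796 + 0.009474·9.6508 = 0.1147  (Merck)
  w_1 = 0.129491·1.5056 + 0.009474·11.9192 = 0.3079  (Disney)
  w_2 = 0.129491·2.8664 + 0.009474·21.7685 = 0.5774  (Chevron)
Σw_i=1.0000  μᵀw=0.1170
σ²=wᵀΣw=λ₁·μ_p+λ₂ = 0.129491·0.117 + 0.009474 = 0.024625 ≈ 0.0246

0.1147  0.3079  0.5774


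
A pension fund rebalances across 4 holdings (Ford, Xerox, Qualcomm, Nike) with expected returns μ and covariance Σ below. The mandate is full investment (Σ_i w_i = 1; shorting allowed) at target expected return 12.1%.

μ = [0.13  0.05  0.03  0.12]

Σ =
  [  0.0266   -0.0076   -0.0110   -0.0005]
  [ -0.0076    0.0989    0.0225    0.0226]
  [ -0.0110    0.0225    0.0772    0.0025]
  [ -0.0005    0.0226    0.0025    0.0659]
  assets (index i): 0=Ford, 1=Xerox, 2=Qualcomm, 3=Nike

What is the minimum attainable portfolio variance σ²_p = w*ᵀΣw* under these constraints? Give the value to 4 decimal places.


0.0158

u=Σ⁻¹μ = [5.4260  0.2972  1.0194  1.7215]
v=Σ⁻¹𝟙 = [46.9310  6.9467  17.2112  12.4953]
a=μᵀu=0.957409  b=𝟙ᵀu=8.464144  c=𝟙ᵀv=83.584240  D=ac−b²=8.382539
λ₁=(c·0.121−b)/D = (83.584240·0.121−8.464144)/8.382539 = 0.196784
λ₂=(a−b·0.121)/D = (0.957409−8.464144·0.121)/8.382539 = -0.007963
w* = 0.196784·u + -0.007963·v:
  w_0 = 0.196784·5.4260 + -0.007963·46.9310 = 0.6940  (Ford)
  w_1 = 0.196784·0.2972 + -0.007963·6.9467 = 0.0032  (Xerox)
  w_2 = 0.196784·1.0194 + -0.007963·17.2112 = 0.0635  (Qualcomm)
  w_3 = 0.196784·1.7215 + -0.007963·12.4953 = 0.2393  (Nike)
Σw_i=1.0000  μᵀw=0.1210
σ²=wᵀΣw=λ₁·μ_p+λ₂ = 0.196784·0.121 + -0.007963 = 0.015848 ≈ 0.0158


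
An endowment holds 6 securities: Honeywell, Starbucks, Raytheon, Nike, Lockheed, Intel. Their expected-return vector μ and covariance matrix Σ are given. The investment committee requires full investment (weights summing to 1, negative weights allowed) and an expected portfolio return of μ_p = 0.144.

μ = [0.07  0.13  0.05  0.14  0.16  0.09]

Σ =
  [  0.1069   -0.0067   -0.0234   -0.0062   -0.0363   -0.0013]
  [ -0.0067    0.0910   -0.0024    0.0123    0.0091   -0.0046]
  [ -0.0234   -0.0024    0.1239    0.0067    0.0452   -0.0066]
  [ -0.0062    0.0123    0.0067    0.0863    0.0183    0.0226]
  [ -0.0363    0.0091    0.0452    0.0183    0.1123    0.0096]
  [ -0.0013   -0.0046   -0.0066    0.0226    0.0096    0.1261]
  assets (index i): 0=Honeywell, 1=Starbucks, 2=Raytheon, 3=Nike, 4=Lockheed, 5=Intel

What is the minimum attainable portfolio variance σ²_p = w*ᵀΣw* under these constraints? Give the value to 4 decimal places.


0.0339

u=Σ⁻¹μ = [1.3322  1.2560  0.0999  1.0912  1.4955  0.4691]
v=Σ⁻¹𝟙 = [14.9875  10.9488  8.2710  6.9554  7.7947  7.0770]
a=μᵀu=0.695791  b=𝟙ᵀu=5.743858  c=𝟙ᵀv=56.034426  D=ac−b²=5.996329
λ₁=(c·0.144−b)/D = (56.034426·0.144−5.743858)/5.996329 = 0.387754
λ₂=(a−b·0.144)/D = (0.695791−5.743858·0.144)/5.996329 = -0.021901
w* = 0.387754·u + -0.021901·v:
  w_0 = 0.387754·1.3322 + -0.021901·14.9875 = 0.1883  (Honeywell)
  w_1 = 0.387754·1.2560 + -0.021901·10.9488 = 0.2472  (Starbucks)
  w_2 = 0.387754·0.0999 + -0.021901·8.2710 = -0.1424  (Raytheon)
  w_3 = 0.387754·1.0912 + -0.021901·6.9554 = 0.2708  (Nike)
  w_4 = 0.387754·1.4955 + -0.021901·7.7947 = 0.4092  (Lockheed)
  w_5 = 0.387754·0.4691 + -0.021901·7.0770 = 0.0269  (Intel)
Σw_i=1.0000  μᵀw=0.1440
σ²=wᵀΣw=λ₁·μ_p+λ₂ = 0.387754·0.144 + -0.021901 = 0.033936 ≈ 0.0339


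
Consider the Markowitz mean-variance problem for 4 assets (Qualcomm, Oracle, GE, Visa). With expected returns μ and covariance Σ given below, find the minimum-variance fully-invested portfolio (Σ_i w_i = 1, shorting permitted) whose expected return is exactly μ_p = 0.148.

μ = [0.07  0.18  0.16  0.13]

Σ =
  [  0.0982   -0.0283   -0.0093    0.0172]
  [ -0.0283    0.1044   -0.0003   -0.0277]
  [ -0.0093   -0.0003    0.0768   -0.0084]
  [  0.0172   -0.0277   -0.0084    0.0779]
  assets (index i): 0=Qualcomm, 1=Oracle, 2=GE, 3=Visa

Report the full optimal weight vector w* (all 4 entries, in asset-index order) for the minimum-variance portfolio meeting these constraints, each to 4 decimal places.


0.1054  0.3149  0.2861  0.2936

p=Σ⁻¹μ = [1.2920  2.7841  2.5402  2.6474]
q=Σ⁻¹𝟙 = [13.8437  18.1673  16.7419  18.0456]
a=μᵀp=1.342184  b=𝟙ᵀp=9.263803  c=𝟙ᵀq=66.798483  D=ac−b²=3.837805
λ₁=(c·0.148−b)/D = (66.798483·0.148−9.263803)/3.837805 = 0.162169
λ₂=(a−b·0.148)/D = (1.342184−9.263803·0.148)/3.837805 = -0.007520
w* = 0.162169·p + -0.007520·q:
  w_0 = 0.162169·1.2920 + -0.007520·13.8437 = 0.1054  (Qualcomm)
  w_1 = 0.162169·2.7841 + -0.007520·18.1673 = 0.3149  (Oracle)
  w_2 = 0.162169·2.5402 + -0.007520·16.7419 = 0.2861  (GE)
  w_3 = 0.162169·2.6474 + -0.007520·18.0456 = 0.2936  (Visa)
Σw_i=1.0000  μᵀw=0.1480
σ²=wᵀΣw=λ₁·μ_p+λ₂ = 0.162169·0.148 + -0.007520 = 0.016481 ≈ 0.0165


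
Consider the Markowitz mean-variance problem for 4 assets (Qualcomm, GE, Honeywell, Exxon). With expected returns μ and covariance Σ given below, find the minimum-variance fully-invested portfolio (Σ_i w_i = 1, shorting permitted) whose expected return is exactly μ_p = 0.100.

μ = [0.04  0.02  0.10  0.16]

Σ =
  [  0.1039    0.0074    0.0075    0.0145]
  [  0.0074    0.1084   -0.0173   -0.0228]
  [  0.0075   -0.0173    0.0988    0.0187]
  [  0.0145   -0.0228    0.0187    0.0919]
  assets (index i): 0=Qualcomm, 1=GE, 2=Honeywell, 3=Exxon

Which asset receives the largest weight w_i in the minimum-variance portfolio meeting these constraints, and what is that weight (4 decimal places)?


x=Σ⁻¹μ = [0.0364  0.6755  0.7982  1.7404]
y=Σ⁻¹𝟙 = [6.4817  12.6567  9.7613  11.0126]
a=μᵀx=0.373260  b=𝟙ᵀx=3.250539  c=𝟙ᵀy=39.912277  D=ac−b²=4.331642
λ₁=(c·0.100−b)/D = (39.912277·0.100−3.250539)/4.331642 = 0.170995
λ₂=(a−b·0.100)/D = (0.373260−3.250539·0.100)/4.331642 = 0.011129
w* = 0.170995·x + 0.011129·y:
  w_0 = 0.170995·0.0364 + 0.011129·6.4817 = 0.0784  (Qualcomm)
  w_1 = 0.170995·0.6755 + 0.011129·12.6567 = 0.2564  (GE)
  w_2 = 0.170995·0.7982 + 0.011129·9.7613 = 0.2451  (Honeywell)
  w_3 = 0.170995·1.7404 + 0.011129·11.0126 = 0.4202  (Exxon)
Σw_i=1.0000  μᵀw=0.1000
σ²=wᵀΣw=λ₁·μ_p+λ₂ = 0.170995·0.100 + 0.011129 = 0.028228 ≈ 0.0282

Exxon (0.4202)


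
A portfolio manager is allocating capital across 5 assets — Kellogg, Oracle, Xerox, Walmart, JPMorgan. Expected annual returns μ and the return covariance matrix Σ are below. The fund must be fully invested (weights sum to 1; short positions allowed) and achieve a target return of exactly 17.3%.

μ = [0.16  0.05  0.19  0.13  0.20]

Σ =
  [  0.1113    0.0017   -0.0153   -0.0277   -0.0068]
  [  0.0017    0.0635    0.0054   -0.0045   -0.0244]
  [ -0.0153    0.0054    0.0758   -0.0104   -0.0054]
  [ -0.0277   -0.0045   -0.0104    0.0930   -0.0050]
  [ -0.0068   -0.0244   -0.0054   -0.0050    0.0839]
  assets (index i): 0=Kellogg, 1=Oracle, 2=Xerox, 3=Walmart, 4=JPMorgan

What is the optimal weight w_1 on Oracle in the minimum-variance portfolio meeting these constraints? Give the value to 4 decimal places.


p=Σ⁻¹μ = [2.8541  1.9977  3.6006  2.9410  3.6031]
q=Σ⁻¹𝟙 = [17.8337  23.8234  19.5482  20.6280  22.7802]
a=μᵀp=2.343586  b=𝟙ᵀp=14.996390  c=𝟙ᵀq=104.613423  D=ac−b²=20.278811
λ₁=(c·0.173−b)/D = (104.613423·0.173−14.996390)/20.278811 = 0.152954
λ₂=(a−b·0.173)/D = (2.343586−14.996390·0.173)/20.278811 = -0.012367
w* = 0.152954·p + -0.012367·q:
  w_0 = 0.152954·2.8541 + -0.012367·17.8337 = 0.2160  (Kellogg)
  w_1 = 0.152954·1.9977 + -0.012367·23.8234 = 0.0109  (Oracle)
  w_2 = 0.152954·3.6006 + -0.012367·19.5482 = 0.3090  (Xerox)
  w_3 = 0.152954·2.9410 + -0.012367·20.6280 = 0.1947  (Walmart)
  w_4 = 0.152954·3.6031 + -0.012367·22.7802 = 0.2694  (JPMorgan)
Σw_i=1.0000  μᵀw=0.1730
σ²=wᵀΣw=λ₁·μ_p+λ₂ = 0.152954·0.173 + -0.012367 = 0.014094 ≈ 0.0141

0.0109


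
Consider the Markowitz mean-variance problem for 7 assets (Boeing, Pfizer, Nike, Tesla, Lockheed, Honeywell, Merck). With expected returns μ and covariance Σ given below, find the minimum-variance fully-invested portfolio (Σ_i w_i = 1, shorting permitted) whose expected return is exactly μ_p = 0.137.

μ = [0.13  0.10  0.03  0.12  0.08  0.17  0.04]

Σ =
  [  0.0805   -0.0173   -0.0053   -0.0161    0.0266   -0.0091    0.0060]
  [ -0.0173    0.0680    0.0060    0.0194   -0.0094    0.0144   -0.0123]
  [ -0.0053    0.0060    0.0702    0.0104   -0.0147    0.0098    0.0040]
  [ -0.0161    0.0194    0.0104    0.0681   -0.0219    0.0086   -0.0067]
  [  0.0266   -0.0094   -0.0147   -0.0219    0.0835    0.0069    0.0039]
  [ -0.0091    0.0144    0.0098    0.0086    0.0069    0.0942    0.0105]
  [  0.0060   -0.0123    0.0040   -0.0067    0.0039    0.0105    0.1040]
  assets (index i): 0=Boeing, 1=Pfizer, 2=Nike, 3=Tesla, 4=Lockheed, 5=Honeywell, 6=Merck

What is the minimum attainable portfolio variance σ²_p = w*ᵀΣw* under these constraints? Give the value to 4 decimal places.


x=Σ⁻¹μ = [2.1781  1.2990  0.1231  1.9917  0.8122  1.5231  0.3519]
y=Σ⁻¹𝟙 = [14.8236  15.3889  13.4570  16.9892  14.9642  4.5179  10.1398]
a=μᵀx=0.993734  b=𝟙ᵀx=8.279141  c=𝟙ᵀy=90.280590  D=ac−b²=21.170713
λ₁=(c·0.137−b)/D = (90.280590·0.137−8.279141)/21.170713 = 0.193158
λ₂=(a−b·0.137)/D = (0.993734−8.279141·0.137)/21.170713 = -0.006637
w* = 0.193158·x + -0.006637·y:
  w_0 = 0.193158·2.1781 + -0.006637·14.8236 = 0.3223  (Boeing)
  w_1 = 0.193158·1.2990 + -0.006637·15.3889 = 0.1488  (Pfizer)
  w_2 = 0.193158·0.1231 + -0.006637·13.4570 = -0.0655  (Nike)
  w_3 = 0.193158·1.9917 + -0.006637·16.9892 = 0.2719  (Tesla)
  w_4 = 0.193158·0.8122 + -0.006637·14.9642 = 0.0576  (Lockheed)
  w_5 = 0.193158·1.5231 + -0.006637·4.5179 = 0.2642  (Honeywell)
  w_6 = 0.193158·0.3519 + -0.006637·10.1398 = 0.0007  (Merck)
Σw_i=1.0000  μᵀw=0.1370
σ²=wᵀΣw=λ₁·μ_p+λ₂ = 0.193158·0.137 + -0.006637 = 0.019826 ≈ 0.0198

0.0198


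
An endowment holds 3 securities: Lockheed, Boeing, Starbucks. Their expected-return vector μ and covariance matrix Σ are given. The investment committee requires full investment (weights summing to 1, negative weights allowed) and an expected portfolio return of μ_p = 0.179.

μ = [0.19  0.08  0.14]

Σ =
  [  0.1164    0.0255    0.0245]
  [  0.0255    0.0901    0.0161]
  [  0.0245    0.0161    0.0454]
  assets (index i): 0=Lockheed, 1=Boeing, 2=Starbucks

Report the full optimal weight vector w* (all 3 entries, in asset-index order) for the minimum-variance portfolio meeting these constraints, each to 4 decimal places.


0.5147  -0.2211  0.7064

p=Σ⁻¹μ = [1.0859  0.1433  2.4469]
q=Σ⁻¹𝟙 = [3.3235  6.9854  17.7557]
a=μᵀp=0.560347  b=𝟙ᵀp=3.676099  c=𝟙ᵀq=28.064613  D=ac−b²=2.212221
λ₁=(c·0.179−b)/D = (28.064613·0.179−3.676099)/2.212221 = 0.609101
λ₂=(a−b·0.179)/D = (0.560347−3.676099·0.179)/2.212221 = -0.044152
w* = 0.609101·p + -0.044152·q:
  w_0 = 0.609101·1.0859 + -0.044152·3.3235 = 0.5147  (Lockheed)
  w_1 = 0.609101·0.1433 + -0.044152·6.9854 = -0.2211  (Boeing)
  w_2 = 0.609101·2.4469 + -0.044152·17.7557 = 0.7064  (Starbucks)
Σw_i=1.0000  μᵀw=0.1790
σ²=wᵀΣw=λ₁·μ_p+λ₂ = 0.609101·0.179 + -0.044152 = 0.064877 ≈ 0.0649


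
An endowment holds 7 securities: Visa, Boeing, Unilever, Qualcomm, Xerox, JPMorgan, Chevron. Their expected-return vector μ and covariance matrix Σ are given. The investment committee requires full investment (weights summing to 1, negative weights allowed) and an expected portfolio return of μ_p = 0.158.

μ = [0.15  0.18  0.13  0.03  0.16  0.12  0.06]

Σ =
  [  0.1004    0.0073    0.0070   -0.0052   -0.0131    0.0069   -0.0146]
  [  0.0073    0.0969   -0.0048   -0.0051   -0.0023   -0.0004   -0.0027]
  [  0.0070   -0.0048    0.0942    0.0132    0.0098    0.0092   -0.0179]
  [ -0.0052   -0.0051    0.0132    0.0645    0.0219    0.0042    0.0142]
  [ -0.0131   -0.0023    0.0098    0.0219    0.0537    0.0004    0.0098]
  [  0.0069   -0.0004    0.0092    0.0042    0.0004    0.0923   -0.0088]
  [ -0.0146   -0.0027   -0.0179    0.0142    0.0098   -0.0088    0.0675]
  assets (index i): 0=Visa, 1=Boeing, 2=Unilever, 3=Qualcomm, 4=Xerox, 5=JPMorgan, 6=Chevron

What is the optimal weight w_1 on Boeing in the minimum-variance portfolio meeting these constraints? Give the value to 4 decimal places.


0.1948

g=Σ⁻¹μ = [1.8021  1.8600  1.3256  -1.1028  3.4050  1.2295  1.6025]
h=Σ⁻¹𝟙 = [12.6263  11.0926  10.5397  5.4895  14.4926  10.3751  18.8782]
a=μᵀg=1.532855  b=𝟙ᵀg=10.121971  c=𝟙ᵀh=83.493931  D=ac−b²=25.529807
λ₁=(c·0.158−b)/D = (83.493931·0.158−10.121971)/25.529807 = 0.120254
λ₂=(a−b·0.158)/D = (1.532855−10.121971·0.158)/25.529807 = -0.002602
w* = 0.120254·g + -0.002602·h:
  w_0 = 0.120254·1.8021 + -0.002602·12.6263 = 0.1839  (Visa)
  w_1 = 0.120254·1.8600 + -0.002602·11.0926 = 0.1948  (Boeing)
  w_2 = 0.120254·1.3256 + -0.002602·10.5397 = 0.1320  (Unilever)
  w_3 = 0.120254·-1.1028 + -0.002602·5.4895 = -0.1469  (Qualcomm)
  w_4 = 0.120254·3.4050 + -0.002602·14.4926 = 0.3718  (Xerox)
  w_5 = 0.120254·1.2295 + -0.002602·10.3751 = 0.1209  (JPMorgan)
  w_6 = 0.120254·1.6025 + -0.002602·18.8782 = 0.1436  (Chevron)
Σw_i=1.0000  μᵀw=0.1580
σ²=wᵀΣw=λ₁·μ_p+λ₂ = 0.120254·0.158 + -0.002602 = 0.016399 ≈ 0.0164


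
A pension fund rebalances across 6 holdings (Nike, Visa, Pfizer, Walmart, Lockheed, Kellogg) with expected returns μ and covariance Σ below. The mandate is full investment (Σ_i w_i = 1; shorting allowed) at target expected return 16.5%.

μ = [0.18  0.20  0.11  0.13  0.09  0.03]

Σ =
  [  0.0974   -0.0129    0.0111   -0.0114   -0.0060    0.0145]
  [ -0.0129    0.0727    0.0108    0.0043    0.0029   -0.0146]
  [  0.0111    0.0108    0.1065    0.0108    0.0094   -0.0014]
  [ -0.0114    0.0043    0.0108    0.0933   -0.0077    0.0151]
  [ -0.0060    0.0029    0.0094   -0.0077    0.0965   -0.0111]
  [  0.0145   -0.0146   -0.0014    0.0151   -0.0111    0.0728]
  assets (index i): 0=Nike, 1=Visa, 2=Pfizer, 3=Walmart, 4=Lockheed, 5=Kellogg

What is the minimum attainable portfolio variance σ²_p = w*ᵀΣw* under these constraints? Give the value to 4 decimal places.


0.0197

p=Σ⁻¹μ = [2.4247  3.0938  0.2139  1.5507  1.1400  0.4059]
q=Σ⁻¹𝟙 = [11.6761  17.0752  4.5655  9.4605  12.5974  14.8814]
a=μᵀp=1.395109  b=𝟙ᵀp=8.829020  c=𝟙ᵀq=70.256137  D=ac−b²=20.063354
λ₁=(c·0.165−b)/D = (70.256137·0.165−8.829020)/20.063354 = 0.137726
λ₂=(a−b·0.165)/D = (1.395109−8.829020·0.165)/20.063354 = -0.003074
w* = 0.137726·p + -0.003074·q:
  w_0 = 0.137726·2.4247 + -0.003074·11.6761 = 0.2981  (Nike)
  w_1 = 0.137726·3.0938 + -0.003074·17.0752 = 0.3736  (Visa)
  w_2 = 0.137726·0.2139 + -0.003074·4.5655 = 0.0154  (Pfizer)
  w_3 = 0.137726·1.5507 + -0.003074·9.4605 = 0.1845  (Walmart)
  w_4 = 0.137726·1.1400 + -0.003074·12.5974 = 0.1183  (Lockheed)
  w_5 = 0.137726·0.4059 + -0.003074·14.8814 = 0.0102  (Kellogg)
Σw_i=1.0000  μᵀw=0.1650
σ²=wᵀΣw=λ₁·μ_p+λ₂ = 0.137726·0.165 + -0.003074 = 0.019651 ≈ 0.0197


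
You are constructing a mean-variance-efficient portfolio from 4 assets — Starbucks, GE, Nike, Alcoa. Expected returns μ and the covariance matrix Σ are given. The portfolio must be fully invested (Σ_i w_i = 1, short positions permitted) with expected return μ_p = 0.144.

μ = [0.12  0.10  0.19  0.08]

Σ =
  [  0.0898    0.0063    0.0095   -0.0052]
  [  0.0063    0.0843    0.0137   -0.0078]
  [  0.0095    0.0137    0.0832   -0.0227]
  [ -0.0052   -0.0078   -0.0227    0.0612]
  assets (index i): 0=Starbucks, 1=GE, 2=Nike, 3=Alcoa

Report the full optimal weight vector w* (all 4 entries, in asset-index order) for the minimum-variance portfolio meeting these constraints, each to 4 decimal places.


g=Σ⁻¹μ = [1.1342  0.8967  2.6932  2.5168]
h=Σ⁻¹𝟙 = [10.1259  10.8060  15.7457  24.4178]
a=μᵀg=0.938817  b=𝟙ᵀg=7.240832  c=𝟙ᵀh=61.095534  D=ac−b²=4.927879
λ₁=(c·0.144−b)/D = (61.095534·0.144−7.240832)/4.927879 = 0.315942
λ₂=(a−b·0.144)/D = (0.938817−7.240832·0.144)/4.927879 = -0.021077
w* = 0.315942·g + -0.021077·h:
  w_0 = 0.315942·1.1342 + -0.021077·10.1259 = 0.1449  (Starbucks)
  w_1 = 0.315942·0.8967 + -0.021077·10.8060 = 0.0555  (GE)
  w_2 = 0.315942·2.6932 + -0.021077·15.7457 = 0.5190  (Nike)
  w_3 = 0.315942·2.5168 + -0.021077·24.4178 = 0.2805  (Alcoa)
Σw_i=1.0000  μᵀw=0.1440
σ²=wᵀΣw=λ₁·μ_p+λ₂ = 0.315942·0.144 + -0.021077 = 0.024419 ≈ 0.0244

0.1449  0.0555  0.5190  0.2805


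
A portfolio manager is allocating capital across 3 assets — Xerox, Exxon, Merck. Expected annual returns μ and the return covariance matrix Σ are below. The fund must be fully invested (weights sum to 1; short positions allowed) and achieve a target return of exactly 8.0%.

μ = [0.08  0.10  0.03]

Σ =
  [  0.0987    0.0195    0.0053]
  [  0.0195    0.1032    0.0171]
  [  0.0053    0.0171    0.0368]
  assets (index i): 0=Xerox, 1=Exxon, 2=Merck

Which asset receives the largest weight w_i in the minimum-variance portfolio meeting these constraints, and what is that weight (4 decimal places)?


p=Σ⁻¹μ = [0.6353  0.7898  0.3567]
q=Σ⁻¹𝟙 = [8.0117  4.1870  24.0745]
a=μᵀp=0.140512  b=𝟙ᵀp=1.781873  c=𝟙ᵀq=36.273197  D=ac−b²=1.921739
λ₁=(c·0.080−b)/D = (36.273197·0.080−1.781873)/1.921739 = 0.582797
λ₂=(a−b·0.080)/D = (0.140512−1.781873·0.080)/1.921739 = -0.001061
w* = 0.582797·p + -0.001061·q:
  w_0 = 0.582797·0.6353 + -0.001061·8.0117 = 0.3618  (Xerox)
  w_1 = 0.582797·0.7898 + -0.001061·4.1870 = 0.4559  (Exxon)
  w_2 = 0.582797·0.3567 + -0.001061·24.0745 = 0.1824  (Merck)
Σw_i=1.0000  μᵀw=0.0800
σ²=wᵀΣw=λ₁·μ_p+λ₂ = 0.582797·0.080 + -0.001061 = 0.045563 ≈ 0.0456

Exxon (0.4559)


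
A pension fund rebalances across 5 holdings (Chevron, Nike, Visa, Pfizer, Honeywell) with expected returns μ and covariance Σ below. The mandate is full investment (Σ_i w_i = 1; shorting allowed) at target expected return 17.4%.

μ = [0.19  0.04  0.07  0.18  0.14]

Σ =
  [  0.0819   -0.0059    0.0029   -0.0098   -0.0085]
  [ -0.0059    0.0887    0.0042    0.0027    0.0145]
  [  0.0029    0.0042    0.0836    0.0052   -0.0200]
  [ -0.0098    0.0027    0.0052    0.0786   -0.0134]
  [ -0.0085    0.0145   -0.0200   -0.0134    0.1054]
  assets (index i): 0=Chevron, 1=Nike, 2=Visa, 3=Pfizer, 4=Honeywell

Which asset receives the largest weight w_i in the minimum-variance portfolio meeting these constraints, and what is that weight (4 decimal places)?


Pfizer (0.3758)

p=Σ⁻¹μ = [2.8638  0.1574  1.0525  2.9318  2.1100]
q=Σ⁻¹𝟙 = [15.7430  8.9023  13.3496  15.8981  14.0869]
a=μᵀp=1.447221  b=𝟙ᵀp=9.115551  c=𝟙ᵀq=67.979806  D=ac−b²=15.288511
λ₁=(c·0.174−b)/D = (67.979806·0.174−9.115551)/15.288511 = 0.177449
λ₂=(a−b·0.174)/D = (1.447221−9.115551·0.174)/15.288511 = -0.009084
w* = 0.177449·p + -0.009084·q:
  w_0 = 0.177449·2.8638 + -0.009084·15.7430 = 0.3652  (Chevron)
  w_1 = 0.177449·0.1574 + -0.009084·8.9023 = -0.0529  (Nike)
  w_2 = 0.177449·1.0525 + -0.009084·13.3496 = 0.0655  (Visa)
  w_3 = 0.177449·2.9318 + -0.009084·15.8981 = 0.3758  (Pfizer)
  w_4 = 0.177449·2.1100 + -0.009084·14.0869 = 0.2465  (Honeywell)
Σw_i=1.0000  μᵀw=0.1740
σ²=wᵀΣw=λ₁·μ_p+λ₂ = 0.177449·0.174 + -0.009084 = 0.021792 ≈ 0.0218


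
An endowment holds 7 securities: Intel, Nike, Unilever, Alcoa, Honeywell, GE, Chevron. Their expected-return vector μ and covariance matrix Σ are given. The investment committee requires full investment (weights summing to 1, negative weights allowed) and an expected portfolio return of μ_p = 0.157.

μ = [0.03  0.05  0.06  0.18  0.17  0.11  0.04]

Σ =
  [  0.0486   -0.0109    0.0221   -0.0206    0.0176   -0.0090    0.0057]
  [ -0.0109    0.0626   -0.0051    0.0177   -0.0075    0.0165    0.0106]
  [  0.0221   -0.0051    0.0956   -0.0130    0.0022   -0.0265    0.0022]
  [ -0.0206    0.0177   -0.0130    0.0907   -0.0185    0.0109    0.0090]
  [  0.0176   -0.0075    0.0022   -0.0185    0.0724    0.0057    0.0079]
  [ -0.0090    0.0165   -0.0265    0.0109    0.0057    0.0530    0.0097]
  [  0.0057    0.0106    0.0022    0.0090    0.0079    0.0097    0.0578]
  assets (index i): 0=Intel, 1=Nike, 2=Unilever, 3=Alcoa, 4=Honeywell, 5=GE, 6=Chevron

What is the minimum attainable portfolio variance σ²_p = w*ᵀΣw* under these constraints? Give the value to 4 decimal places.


g=Σ⁻¹μ = [0.6062  0.1428  1.3870  2.6617  2.7530  2.0917  -0.5885]
h=Σ⁻¹𝟙 = [22.9200  11.8073  13.1453  15.0307  10.7331  20.4720  5.1321]
a=μᵀg=1.262222  b=𝟙ᵀg=9.054029  c=𝟙ᵀh=99.240408  D=ac−b²=43.287997
λ₁=(c·0.157−b)/D = (99.240408·0.157−9.054029)/43.287997 = 0.150774
λ₂=(a−b·0.157)/D = (1.262222−9.054029·0.157)/43.287997 = -0.003679
w* = 0.150774·g + -0.003679·h:
  w_0 = 0.150774·0.6062 + -0.003679·22.9200 = 0.0071  (Intel)
  w_1 = 0.150774·0.1428 + -0.003679·11.8073 = -0.0219  (Nike)
  w_2 = 0.150774·1.3870 + -0.003679·13.1453 = 0.1608  (Unilever)
  w_3 = 0.150774·2.6617 + -0.003679·15.0307 = 0.3460  (Alcoa)
  w_4 = 0.150774·2.7530 + -0.003679·10.7331 = 0.3756  (Honeywell)
  w_5 = 0.150774·2.0917 + -0.003679·20.4720 = 0.2401  (GE)
  w_6 = 0.150774·-0.5885 + -0.003679·5.1321 = -0.1076  (Chevron)
Σw_i=1.0000  μᵀw=0.1570
σ²=wᵀΣw=λ₁·μ_p+λ₂ = 0.150774·0.157 + -0.003679 = 0.019992 ≈ 0.0200

0.0200


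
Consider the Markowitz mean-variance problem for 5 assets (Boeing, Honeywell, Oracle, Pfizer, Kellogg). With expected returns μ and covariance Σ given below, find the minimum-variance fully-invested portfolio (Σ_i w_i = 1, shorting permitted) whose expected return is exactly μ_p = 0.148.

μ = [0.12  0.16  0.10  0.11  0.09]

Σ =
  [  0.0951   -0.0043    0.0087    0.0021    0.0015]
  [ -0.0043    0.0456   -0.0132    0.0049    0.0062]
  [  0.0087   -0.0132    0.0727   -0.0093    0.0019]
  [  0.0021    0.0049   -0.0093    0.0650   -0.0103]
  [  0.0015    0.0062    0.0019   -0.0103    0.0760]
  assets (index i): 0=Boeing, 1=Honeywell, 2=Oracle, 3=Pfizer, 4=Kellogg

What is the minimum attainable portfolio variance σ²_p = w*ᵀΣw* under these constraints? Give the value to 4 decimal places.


0.0247

u=Σ⁻¹μ = [1.1849  3.9051  2.1500  1.8315  1.0367]
v=Σ⁻¹𝟙 = [9.2819  24.6365  19.0832  18.0065  12.9282]
a=μᵀu=1.276775  b=𝟙ᵀu=10.108229  c=𝟙ᵀv=83.936192  D=ac−b²=4.991356
λ₁=(c·0.148−b)/D = (83.936192·0.148−10.108229)/4.991356 = 0.463667
λ₂=(a−b·0.148)/D = (1.276775−10.108229·0.148)/4.991356 = -0.043924
w* = 0.463667·u + -0.043924·v:
  w_0 = 0.463667·1.1849 + -0.043924·9.2819 = 0.1417  (Boeing)
  w_1 = 0.463667·3.9051 + -0.043924·24.6365 = 0.7285  (Honeywell)
  w_2 = 0.463667·2.1500 + -0.043924·19.0832 = 0.1586  (Oracle)
  w_3 = 0.463667·1.8315 + -0.043924·18.0065 = 0.0583  (Pfizer)
  w_4 = 0.463667·1.0367 + -0.043924·12.9282 = -0.0872  (Kellogg)
Σw_i=1.0000  μᵀw=0.1480
σ²=wᵀΣw=λ₁·μ_p+λ₂ = 0.463667·0.148 + -0.043924 = 0.024698 ≈ 0.0247


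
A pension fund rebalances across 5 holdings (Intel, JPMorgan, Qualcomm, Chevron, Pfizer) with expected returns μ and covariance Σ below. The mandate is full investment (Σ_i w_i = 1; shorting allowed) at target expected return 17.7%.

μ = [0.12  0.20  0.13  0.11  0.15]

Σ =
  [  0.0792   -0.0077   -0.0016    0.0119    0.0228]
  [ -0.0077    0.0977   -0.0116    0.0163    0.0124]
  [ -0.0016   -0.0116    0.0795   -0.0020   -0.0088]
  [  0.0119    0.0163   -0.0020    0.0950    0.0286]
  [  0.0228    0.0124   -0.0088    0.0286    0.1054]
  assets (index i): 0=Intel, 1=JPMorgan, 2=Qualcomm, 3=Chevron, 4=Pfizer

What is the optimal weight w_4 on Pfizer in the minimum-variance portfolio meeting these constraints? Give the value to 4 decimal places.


x=Σ⁻¹μ = [1.4550  2.2343  2.1018  0.3584  0.9238]
y=Σ⁻¹𝟙 = [11.6204  11.3042  15.1986  5.8476  5.3263]
a=μᵀx=1.072681  b=𝟙ᵀx=7.073278  c=𝟙ᵀy=49.297048  D=ac−b²=2.848742
λ₁=(c·0.177−b)/D = (49.297048·0.177−7.073278)/2.848742 = 0.580010
λ₂=(a−b·0.177)/D = (1.072681−7.073278·0.177)/2.848742 = -0.062936
w* = 0.580010·x + -0.062936·y:
  w_0 = 0.580010·1.4550 + -0.062936·11.6204 = 0.1126  (Intel)
  w_1 = 0.580010·2.2343 + -0.062936·11.3042 = 0.5845  (JPMorgan)
  w_2 = 0.580010·2.1018 + -0.062936·15.1986 = 0.2625  (Qualcomm)
  w_3 = 0.580010·0.3584 + -0.062936·5.8476 = -0.1601  (Chevron)
  w_4 = 0.580010·0.9238 + -0.062936·5.3263 = 0.2006  (Pfizer)
Σw_i=1.0000  μᵀw=0.1770
σ²=wᵀΣw=λ₁·μ_p+λ₂ = 0.580010·0.177 + -0.062936 = 0.039726 ≈ 0.0397

0.2006


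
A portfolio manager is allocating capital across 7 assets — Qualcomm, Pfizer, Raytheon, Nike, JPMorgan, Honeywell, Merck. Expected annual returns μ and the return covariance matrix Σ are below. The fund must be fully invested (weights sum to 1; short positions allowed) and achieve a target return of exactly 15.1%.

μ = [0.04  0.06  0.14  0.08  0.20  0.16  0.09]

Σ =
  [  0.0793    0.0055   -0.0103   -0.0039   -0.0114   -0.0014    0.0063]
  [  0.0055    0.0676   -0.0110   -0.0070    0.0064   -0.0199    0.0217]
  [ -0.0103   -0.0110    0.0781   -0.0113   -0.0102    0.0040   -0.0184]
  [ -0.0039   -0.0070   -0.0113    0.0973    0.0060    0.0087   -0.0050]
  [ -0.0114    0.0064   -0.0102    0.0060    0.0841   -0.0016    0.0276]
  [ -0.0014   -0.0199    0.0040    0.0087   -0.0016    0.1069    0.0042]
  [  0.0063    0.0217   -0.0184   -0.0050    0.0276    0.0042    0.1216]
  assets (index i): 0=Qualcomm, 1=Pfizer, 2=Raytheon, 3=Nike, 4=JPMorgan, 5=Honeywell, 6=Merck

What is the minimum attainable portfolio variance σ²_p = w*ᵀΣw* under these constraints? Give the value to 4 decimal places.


0.0181

p=Σ⁻¹μ = [1.1809  1.4894  2.6055  0.9794  2.6393  1.6442  0.1918]
q=Σ⁻¹𝟙 = [16.5031  19.0002  21.7603  13.2471  13.1302  11.2371  4.4471]
a=μᵀp=1.387922  b=𝟙ᵀp=10.730555  c=𝟙ᵀq=99.325030  D=ac−b²=22.710546
λ₁=(c·0.151−b)/D = (99.325030·0.151−10.730555)/22.710546 = 0.187909
λ₂=(a−b·0.151)/D = (1.387922−10.730555·0.151)/22.710546 = -0.010233
w* = 0.187909·p + -0.010233·q:
  w_0 = 0.187909·1.1809 + -0.010233·16.5031 = 0.0530  (Qualcomm)
  w_1 = 0.187909·1.4894 + -0.010233·19.0002 = 0.0855  (Pfizer)
  w_2 = 0.187909·2.6055 + -0.010233·21.7603 = 0.2669  (Raytheon)
  w_3 = 0.187909·0.9794 + -0.010233·13.2471 = 0.0485  (Nike)
  w_4 = 0.187909·2.6393 + -0.010233·13.1302 = 0.3616  (JPMorgan)
  w_5 = 0.187909·1.6442 + -0.010233·11.2371 = 0.1940  (Honeywell)
  w_6 = 0.187909·0.1918 + -0.010233·4.4471 = -0.0095  (Merck)
Σw_i=1.0000  μᵀw=0.1510
σ²=wᵀΣw=λ₁·μ_p+λ₂ = 0.187909·0.151 + -0.010233 = 0.018142 ≈ 0.0181
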